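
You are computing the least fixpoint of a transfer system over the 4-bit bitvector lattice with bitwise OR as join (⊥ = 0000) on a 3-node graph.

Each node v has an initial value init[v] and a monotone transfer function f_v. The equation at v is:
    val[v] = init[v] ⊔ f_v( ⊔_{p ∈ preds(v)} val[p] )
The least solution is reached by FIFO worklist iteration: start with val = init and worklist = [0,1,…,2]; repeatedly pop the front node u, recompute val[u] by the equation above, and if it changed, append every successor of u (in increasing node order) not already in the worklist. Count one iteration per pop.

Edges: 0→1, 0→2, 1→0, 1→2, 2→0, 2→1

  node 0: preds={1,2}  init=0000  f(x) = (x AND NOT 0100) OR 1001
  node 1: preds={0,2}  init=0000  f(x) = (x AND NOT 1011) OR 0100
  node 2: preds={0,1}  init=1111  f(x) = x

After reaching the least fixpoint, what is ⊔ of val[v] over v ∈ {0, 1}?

1111

Iteration log — 4 steps:
  step 1. node 0  ⊔preds=1111  new=1011  old=0000  +wl: 
  step 2. node 1  ⊔preds=1111  new=0100  old=0000  +wl: 0
  step 3. node 2  ⊔preds=1111  new=1111  stable
  step 4. node 0  ⊔preds=1111  new=1011  stable

Least fixpoint reached:
  node 0: 1011
  node 1: 0100
  node 2: 1111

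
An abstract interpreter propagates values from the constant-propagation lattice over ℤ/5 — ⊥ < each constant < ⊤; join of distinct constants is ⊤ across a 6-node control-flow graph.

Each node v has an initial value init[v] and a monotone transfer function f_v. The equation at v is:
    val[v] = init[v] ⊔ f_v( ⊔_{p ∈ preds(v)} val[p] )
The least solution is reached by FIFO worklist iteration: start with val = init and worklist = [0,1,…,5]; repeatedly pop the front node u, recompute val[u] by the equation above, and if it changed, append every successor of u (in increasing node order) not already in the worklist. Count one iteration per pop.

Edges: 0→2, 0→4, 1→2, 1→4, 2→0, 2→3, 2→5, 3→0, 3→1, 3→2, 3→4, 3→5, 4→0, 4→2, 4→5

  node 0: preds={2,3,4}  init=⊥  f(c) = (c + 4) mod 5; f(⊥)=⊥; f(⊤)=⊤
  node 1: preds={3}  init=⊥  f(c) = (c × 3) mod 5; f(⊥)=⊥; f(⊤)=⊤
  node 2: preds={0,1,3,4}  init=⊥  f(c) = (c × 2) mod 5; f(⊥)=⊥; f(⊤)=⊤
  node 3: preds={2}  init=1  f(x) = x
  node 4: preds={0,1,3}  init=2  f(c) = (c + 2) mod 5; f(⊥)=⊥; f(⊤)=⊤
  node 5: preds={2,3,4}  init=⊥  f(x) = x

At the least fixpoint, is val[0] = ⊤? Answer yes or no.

Trace (10 dequeues):
  [1] u=0 | in ⊤ | out ⊤ | prev ⊥ | push {}
  [2] u=1 | in 1 | out 3 | prev ⊥ | push {}
  [3] u=2 | in ⊤ | out ⊤ | prev ⊥ | push {0}
  [4] u=3 | in ⊤ | out ⊤ | prev 1 | push {1,2}
  [5] u=4 | in ⊤ | out ⊤ | prev 2 | push {}
  [6] u=5 | in ⊤ | out ⊤ | prev ⊥ | push {}
  [7] u=0 | in ⊤ | out ⊤ | ==
  [8] u=1 | in ⊤ | out ⊤ | prev 3 | push {4}
  [9] u=2 | in ⊤ | out ⊤ | ==
  [10] u=4 | in ⊤ | out ⊤ | ==

Converged values:
  [0] ⊤
  [1] ⊤
  [2] ⊤
  [3] ⊤
  [4] ⊤
  [5] ⊤

yes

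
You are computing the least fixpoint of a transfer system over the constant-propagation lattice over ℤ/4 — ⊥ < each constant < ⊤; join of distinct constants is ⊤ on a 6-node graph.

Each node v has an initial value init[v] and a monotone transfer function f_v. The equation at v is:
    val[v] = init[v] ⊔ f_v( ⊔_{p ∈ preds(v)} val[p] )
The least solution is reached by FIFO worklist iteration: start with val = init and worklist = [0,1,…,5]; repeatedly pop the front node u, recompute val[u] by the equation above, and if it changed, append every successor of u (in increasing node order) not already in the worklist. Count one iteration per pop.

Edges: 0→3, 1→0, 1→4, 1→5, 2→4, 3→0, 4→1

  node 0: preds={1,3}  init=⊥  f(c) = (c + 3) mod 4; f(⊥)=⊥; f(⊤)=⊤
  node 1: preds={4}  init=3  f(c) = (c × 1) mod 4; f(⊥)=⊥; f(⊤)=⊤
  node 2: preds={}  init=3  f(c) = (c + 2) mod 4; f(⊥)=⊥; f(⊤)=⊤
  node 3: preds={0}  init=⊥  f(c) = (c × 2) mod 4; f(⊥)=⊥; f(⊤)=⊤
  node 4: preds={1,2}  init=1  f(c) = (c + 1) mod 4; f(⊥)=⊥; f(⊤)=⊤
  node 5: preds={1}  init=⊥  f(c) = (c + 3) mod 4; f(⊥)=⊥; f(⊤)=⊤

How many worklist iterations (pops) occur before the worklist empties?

Iteration log — 10 steps:
  step 1. node 0  ⊔preds=3  new=2  old=⊥  +wl: 
  step 2. node 1  ⊔preds=1  new=⊤  old=3  +wl: 0
  step 3. node 2  ⊔preds=⊥  new=3  stable
  step 4. node 3  ⊔preds=2  new=0  old=⊥  +wl: 
  step 5. node 4  ⊔preds=⊤  new=⊤  old=1  +wl: 1
  step 6. node 5  ⊔preds=⊤  new=⊤  old=⊥  +wl: 
  step 7. node 0  ⊔preds=⊤  new=⊤  old=2  +wl: 3
  step 8. node 1  ⊔preds=⊤  new=⊤  stable
  step 9. node 3  ⊔preds=⊤  new=⊤  old=0  +wl: 0
  step 10. node 0  ⊔preds=⊤  new=⊤  stable

Least fixpoint reached:
  node 0: ⊤
  node 1: ⊤
  node 2: 3
  node 3: ⊤
  node 4: ⊤
  node 5: ⊤

10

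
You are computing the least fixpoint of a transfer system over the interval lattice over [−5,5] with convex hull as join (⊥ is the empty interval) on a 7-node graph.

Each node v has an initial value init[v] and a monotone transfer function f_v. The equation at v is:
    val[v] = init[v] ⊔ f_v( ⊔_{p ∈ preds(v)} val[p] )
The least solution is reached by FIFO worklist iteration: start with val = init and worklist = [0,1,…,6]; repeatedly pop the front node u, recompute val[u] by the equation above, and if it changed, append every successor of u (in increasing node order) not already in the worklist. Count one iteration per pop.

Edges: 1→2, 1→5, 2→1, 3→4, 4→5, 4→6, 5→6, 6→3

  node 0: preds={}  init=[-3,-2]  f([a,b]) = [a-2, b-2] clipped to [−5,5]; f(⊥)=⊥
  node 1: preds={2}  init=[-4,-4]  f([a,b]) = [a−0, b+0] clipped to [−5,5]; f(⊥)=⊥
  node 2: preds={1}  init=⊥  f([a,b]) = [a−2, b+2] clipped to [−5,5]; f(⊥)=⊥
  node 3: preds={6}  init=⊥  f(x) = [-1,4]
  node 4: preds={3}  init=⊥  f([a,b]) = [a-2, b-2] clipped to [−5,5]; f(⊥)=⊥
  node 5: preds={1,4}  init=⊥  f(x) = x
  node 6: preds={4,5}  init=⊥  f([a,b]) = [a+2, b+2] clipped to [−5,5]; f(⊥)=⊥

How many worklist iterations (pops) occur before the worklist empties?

Worklist (28 pops):
  #1 pop 0: in=⊥ → [-3,-2] (no change)
  #2 pop 1: in=⊥ → [-4,-4] (no change)
  #3 pop 2: in=[-4,-4] → [-5,-2] (was ⊥); enqueue [1]
  #4 pop 3: in=⊥ → [-1,4] (was ⊥); enqueue []
  #5 pop 4: in=[-1,4] → [-3,2] (was ⊥); enqueue []
  #6 pop 5: in=[-4,2] → [-4,2] (was ⊥); enqueue []
  #7 pop 6: in=[-4,2] → [-2,4] (was ⊥); enqueue [3]
  #8 pop 1: in=[-5,-2] → [-5,-2] (was [-4,-4]); enqueue [2,5]
  #9 pop 3: in=[-2,4] → [-1,4] (no change)
  #10 pop 2: in=[-5,-2] → [-5,0] (was [-5,-2]); enqueue [1]
  #11 pop 5: in=[-5,2] → [-5,2] (was [-4,2]); enqueue [6]
  #12 pop 1: in=[-5,0] → [-5,0] (was [-5,-2]); enqueue [2,5]
  #13 pop 6: in=[-5,2] → [-3,4] (was [-2,4]); enqueue [3]
  #14 pop 2: in=[-5,0] → [-5,2] (was [-5,0]); enqueue [1]
  #15 pop 5: in=[-5,2] → [-5,2] (no change)
  #16 pop 3: in=[-3,4] → [-1,4] (no change)
  #17 pop 1: in=[-5,2] → [-5,2] (was [-5,0]); enqueue [2,5]
  #18 pop 2: in=[-5,2] → [-5,4] (was [-5,2]); enqueue [1]
  #19 pop 5: in=[-5,2] → [-5,2] (no change)
  #20 pop 1: in=[-5,4] → [-5,4] (was [-5,2]); enqueue [2,5]
  #21 pop 2: in=[-5,4] → [-5,5] (was [-5,4]); enqueue [1]
  #22 pop 5: in=[-5,4] → [-5,4] (was [-5,2]); enqueue [6]
  #23 pop 1: in=[-5,5] → [-5,5] (was [-5,4]); enqueue [2,5]
  #24 pop 6: in=[-5,4] → [-3,5] (was [-3,4]); enqueue [3]
  #25 pop 2: in=[-5,5] → [-5,5] (no change)
  #26 pop 5: in=[-5,5] → [-5,5] (was [-5,4]); enqueue [6]
  #27 pop 3: in=[-3,5] → [-1,4] (no change)
  #28 pop 6: in=[-5,5] → [-3,5] (no change)

Fixpoint:
  val[0] = [-3,-2]
  val[1] = [-5,5]
  val[2] = [-5,5]
  val[3] = [-1,4]
  val[4] = [-3,2]
  val[5] = [-5,5]
  val[6] = [-3,5]

28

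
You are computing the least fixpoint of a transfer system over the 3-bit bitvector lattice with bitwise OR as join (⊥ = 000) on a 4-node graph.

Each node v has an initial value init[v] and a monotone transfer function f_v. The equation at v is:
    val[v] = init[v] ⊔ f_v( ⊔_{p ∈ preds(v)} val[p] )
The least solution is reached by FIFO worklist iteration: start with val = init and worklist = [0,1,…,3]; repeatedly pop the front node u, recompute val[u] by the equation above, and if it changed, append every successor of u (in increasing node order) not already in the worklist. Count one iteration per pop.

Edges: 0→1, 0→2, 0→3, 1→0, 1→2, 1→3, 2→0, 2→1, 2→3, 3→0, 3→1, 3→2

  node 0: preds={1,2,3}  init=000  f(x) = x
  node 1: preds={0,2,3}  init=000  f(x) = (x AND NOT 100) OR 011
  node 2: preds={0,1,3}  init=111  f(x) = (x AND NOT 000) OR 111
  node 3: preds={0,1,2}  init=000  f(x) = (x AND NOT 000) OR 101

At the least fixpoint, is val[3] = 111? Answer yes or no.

yes

Worklist (7 pops):
  #1 pop 0: in=111 → 111 (was 000); enqueue []
  #2 pop 1: in=111 → 011 (was 000); enqueue [0]
  #3 pop 2: in=111 → 111 (no change)
  #4 pop 3: in=111 → 111 (was 000); enqueue [1,2]
  #5 pop 0: in=111 → 111 (no change)
  #6 pop 1: in=111 → 011 (no change)
  #7 pop 2: in=111 → 111 (no change)

Fixpoint:
  val[0] = 111
  val[1] = 011
  val[2] = 111
  val[3] = 111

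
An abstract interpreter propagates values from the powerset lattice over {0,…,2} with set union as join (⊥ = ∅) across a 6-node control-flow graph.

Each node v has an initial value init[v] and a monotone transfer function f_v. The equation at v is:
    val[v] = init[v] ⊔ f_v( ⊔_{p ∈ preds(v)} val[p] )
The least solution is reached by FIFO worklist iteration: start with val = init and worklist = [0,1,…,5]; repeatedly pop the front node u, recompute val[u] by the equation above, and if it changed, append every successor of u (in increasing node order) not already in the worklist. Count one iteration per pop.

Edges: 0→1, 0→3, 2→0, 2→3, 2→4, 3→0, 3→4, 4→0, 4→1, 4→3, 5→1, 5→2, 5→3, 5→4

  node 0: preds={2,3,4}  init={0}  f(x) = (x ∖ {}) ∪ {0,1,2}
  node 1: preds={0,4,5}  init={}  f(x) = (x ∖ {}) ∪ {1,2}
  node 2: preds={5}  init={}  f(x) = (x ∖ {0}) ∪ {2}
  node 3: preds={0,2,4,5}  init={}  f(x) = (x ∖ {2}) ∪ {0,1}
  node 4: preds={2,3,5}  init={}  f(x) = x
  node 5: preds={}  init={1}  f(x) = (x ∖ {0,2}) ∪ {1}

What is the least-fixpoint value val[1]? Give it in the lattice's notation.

Trace (9 dequeues):
  [1] u=0 | in {} | out {0,1,2} | prev {0} | push {}
  [2] u=1 | in {0,1,2} | out {0,1,2} | prev {} | push {}
  [3] u=2 | in {1} | out {1,2} | prev {} | push {0}
  [4] u=3 | in {0,1,2} | out {0,1} | prev {} | push {}
  [5] u=4 | in {0,1,2} | out {0,1,2} | prev {} | push {1,3}
  [6] u=5 | in {} | out {1} | ==
  [7] u=0 | in {0,1,2} | out {0,1,2} | ==
  [8] u=1 | in {0,1,2} | out {0,1,2} | ==
  [9] u=3 | in {0,1,2} | out {0,1} | ==

Converged values:
  [0] {0,1,2}
  [1] {0,1,2}
  [2] {1,2}
  [3] {0,1}
  [4] {0,1,2}
  [5] {1}

{0,1,2}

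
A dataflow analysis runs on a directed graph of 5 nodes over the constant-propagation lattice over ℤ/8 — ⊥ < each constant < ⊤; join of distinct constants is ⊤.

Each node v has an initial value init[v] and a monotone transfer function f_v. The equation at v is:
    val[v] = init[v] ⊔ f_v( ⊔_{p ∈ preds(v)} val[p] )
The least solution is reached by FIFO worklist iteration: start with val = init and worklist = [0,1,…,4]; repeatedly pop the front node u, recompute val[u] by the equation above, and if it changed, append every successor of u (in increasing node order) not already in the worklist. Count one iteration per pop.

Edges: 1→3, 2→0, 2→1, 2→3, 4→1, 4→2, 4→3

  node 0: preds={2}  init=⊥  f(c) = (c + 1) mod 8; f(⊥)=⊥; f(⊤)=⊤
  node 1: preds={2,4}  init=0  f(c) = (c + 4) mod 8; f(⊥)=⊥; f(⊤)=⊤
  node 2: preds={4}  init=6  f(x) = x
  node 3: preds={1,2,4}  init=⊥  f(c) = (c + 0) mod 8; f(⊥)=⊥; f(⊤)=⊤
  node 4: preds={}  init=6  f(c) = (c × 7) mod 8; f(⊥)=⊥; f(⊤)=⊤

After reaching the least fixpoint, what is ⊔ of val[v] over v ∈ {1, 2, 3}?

⊤

Worklist (5 pops):
  #1 pop 0: in=6 → 7 (was ⊥); enqueue []
  #2 pop 1: in=6 → ⊤ (was 0); enqueue []
  #3 pop 2: in=6 → 6 (no change)
  #4 pop 3: in=⊤ → ⊤ (was ⊥); enqueue []
  #5 pop 4: in=⊥ → 6 (no change)

Fixpoint:
  val[0] = 7
  val[1] = ⊤
  val[2] = 6
  val[3] = ⊤
  val[4] = 6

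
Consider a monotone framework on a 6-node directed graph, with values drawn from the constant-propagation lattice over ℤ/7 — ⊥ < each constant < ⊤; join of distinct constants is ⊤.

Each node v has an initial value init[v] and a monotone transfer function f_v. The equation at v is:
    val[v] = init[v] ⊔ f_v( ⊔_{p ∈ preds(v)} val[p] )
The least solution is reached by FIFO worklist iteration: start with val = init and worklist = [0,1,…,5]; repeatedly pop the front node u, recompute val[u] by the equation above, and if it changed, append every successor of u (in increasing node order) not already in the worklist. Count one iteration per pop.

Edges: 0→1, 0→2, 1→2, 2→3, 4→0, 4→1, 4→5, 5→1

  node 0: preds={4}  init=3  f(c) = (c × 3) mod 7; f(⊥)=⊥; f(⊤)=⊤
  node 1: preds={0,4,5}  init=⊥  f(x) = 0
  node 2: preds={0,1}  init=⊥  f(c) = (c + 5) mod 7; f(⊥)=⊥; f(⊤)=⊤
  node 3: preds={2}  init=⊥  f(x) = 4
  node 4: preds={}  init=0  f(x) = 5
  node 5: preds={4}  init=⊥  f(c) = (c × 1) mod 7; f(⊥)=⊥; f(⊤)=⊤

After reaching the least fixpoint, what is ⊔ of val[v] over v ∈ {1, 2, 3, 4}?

Trace (8 dequeues):
  [1] u=0 | in 0 | out ⊤ | prev 3 | push {}
  [2] u=1 | in ⊤ | out 0 | prev ⊥ | push {}
  [3] u=2 | in ⊤ | out ⊤ | prev ⊥ | push {}
  [4] u=3 | in ⊤ | out 4 | prev ⊥ | push {}
  [5] u=4 | in ⊥ | out ⊤ | prev 0 | push {0,1}
  [6] u=5 | in ⊤ | out ⊤ | prev ⊥ | push {}
  [7] u=0 | in ⊤ | out ⊤ | ==
  [8] u=1 | in ⊤ | out 0 | ==

Converged values:
  [0] ⊤
  [1] 0
  [2] ⊤
  [3] 4
  [4] ⊤
  [5] ⊤

⊤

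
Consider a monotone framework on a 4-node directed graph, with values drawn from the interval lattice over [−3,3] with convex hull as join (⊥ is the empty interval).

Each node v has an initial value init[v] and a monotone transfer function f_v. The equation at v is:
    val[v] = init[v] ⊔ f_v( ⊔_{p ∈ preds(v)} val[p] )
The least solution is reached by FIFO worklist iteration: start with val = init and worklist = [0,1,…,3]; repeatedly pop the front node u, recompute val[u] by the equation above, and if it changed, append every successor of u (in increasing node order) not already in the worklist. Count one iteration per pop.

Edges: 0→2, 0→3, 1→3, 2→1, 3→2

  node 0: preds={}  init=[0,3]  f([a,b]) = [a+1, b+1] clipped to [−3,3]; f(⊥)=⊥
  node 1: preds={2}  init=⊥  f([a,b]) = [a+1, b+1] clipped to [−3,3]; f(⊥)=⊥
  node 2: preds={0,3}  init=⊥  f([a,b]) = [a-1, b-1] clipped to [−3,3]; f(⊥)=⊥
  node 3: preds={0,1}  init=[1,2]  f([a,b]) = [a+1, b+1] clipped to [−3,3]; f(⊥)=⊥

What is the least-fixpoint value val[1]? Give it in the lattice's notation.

[0,3]

Trace (7 dequeues):
  [1] u=0 | in ⊥ | out [0,3] | ==
  [2] u=1 | in ⊥ | out ⊥ | ==
  [3] u=2 | in [0,3] | out [-1,2] | prev ⊥ | push {1}
  [4] u=3 | in [0,3] | out [1,3] | prev [1,2] | push {2}
  [5] u=1 | in [-1,2] | out [0,3] | prev ⊥ | push {3}
  [6] u=2 | in [0,3] | out [-1,2] | ==
  [7] u=3 | in [0,3] | out [1,3] | ==

Converged values:
  [0] [0,3]
  [1] [0,3]
  [2] [-1,2]
  [3] [1,3]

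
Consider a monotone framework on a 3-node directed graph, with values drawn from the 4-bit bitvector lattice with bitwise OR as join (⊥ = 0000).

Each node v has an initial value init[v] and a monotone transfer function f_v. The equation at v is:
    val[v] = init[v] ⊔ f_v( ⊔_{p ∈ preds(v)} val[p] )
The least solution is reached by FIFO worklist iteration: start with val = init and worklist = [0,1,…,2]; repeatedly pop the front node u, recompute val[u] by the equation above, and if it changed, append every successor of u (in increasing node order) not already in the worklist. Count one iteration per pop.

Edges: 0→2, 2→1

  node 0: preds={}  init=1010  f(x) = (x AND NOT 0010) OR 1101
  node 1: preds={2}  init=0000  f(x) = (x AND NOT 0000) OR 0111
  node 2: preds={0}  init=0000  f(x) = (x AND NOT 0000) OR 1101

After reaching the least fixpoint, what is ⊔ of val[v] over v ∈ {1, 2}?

Iteration log — 4 steps:
  step 1. node 0  ⊔preds=0000  new=1111  old=1010  +wl: 
  step 2. node 1  ⊔preds=0000  new=0111  old=0000  +wl: 
  step 3. node 2  ⊔preds=1111  new=1111  old=0000  +wl: 1
  step 4. node 1  ⊔preds=1111  new=1111  old=0111  +wl: 

Least fixpoint reached:
  node 0: 1111
  node 1: 1111
  node 2: 1111

1111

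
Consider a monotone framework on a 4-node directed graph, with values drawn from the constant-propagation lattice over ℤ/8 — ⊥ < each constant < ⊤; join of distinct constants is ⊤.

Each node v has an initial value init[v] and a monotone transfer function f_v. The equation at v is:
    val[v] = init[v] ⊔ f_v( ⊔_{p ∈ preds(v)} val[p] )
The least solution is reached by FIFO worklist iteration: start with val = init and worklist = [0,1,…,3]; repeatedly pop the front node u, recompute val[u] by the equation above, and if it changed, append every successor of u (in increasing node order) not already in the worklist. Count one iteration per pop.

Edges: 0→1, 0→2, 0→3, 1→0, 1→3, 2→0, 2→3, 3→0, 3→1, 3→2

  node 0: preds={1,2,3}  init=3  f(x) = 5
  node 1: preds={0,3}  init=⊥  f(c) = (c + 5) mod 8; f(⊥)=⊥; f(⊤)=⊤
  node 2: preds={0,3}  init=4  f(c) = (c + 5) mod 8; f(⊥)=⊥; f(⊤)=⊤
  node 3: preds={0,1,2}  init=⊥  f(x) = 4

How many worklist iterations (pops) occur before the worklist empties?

Worklist (7 pops):
  #1 pop 0: in=4 → ⊤ (was 3); enqueue []
  #2 pop 1: in=⊤ → ⊤ (was ⊥); enqueue [0]
  #3 pop 2: in=⊤ → ⊤ (was 4); enqueue []
  #4 pop 3: in=⊤ → 4 (was ⊥); enqueue [1,2]
  #5 pop 0: in=⊤ → ⊤ (no change)
  #6 pop 1: in=⊤ → ⊤ (no change)
  #7 pop 2: in=⊤ → ⊤ (no change)

Fixpoint:
  val[0] = ⊤
  val[1] = ⊤
  val[2] = ⊤
  val[3] = 4

7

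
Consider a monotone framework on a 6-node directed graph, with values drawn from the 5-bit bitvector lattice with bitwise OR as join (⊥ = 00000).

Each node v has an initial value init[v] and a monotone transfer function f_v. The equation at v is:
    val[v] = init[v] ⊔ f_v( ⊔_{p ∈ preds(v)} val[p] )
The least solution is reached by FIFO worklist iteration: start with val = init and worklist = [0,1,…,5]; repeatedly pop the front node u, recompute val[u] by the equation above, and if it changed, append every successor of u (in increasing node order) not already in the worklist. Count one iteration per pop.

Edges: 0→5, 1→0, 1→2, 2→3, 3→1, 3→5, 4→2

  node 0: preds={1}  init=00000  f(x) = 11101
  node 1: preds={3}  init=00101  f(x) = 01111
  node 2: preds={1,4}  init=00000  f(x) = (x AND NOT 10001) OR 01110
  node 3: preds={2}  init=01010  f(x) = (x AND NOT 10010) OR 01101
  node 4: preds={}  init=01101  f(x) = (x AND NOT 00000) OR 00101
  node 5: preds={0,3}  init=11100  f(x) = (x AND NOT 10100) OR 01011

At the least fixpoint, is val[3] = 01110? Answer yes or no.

Iteration log — 8 steps:
  step 1. node 0  ⊔preds=00101  new=11101  old=00000  +wl: 
  step 2. node 1  ⊔preds=01010  new=01111  old=00101  +wl: 0
  step 3. node 2  ⊔preds=01111  new=01110  old=00000  +wl: 
  step 4. node 3  ⊔preds=01110  new=01111  old=01010  +wl: 1
  step 5. node 4  ⊔preds=00000  new=01101  stable
  step 6. node 5  ⊔preds=11111  new=11111  old=11100  +wl: 
  step 7. node 0  ⊔preds=01111  new=11101  stable
  step 8. node 1  ⊔preds=01111  new=01111  stable

Least fixpoint reached:
  node 0: 11101
  node 1: 01111
  node 2: 01110
  node 3: 01111
  node 4: 01101
  node 5: 11111

no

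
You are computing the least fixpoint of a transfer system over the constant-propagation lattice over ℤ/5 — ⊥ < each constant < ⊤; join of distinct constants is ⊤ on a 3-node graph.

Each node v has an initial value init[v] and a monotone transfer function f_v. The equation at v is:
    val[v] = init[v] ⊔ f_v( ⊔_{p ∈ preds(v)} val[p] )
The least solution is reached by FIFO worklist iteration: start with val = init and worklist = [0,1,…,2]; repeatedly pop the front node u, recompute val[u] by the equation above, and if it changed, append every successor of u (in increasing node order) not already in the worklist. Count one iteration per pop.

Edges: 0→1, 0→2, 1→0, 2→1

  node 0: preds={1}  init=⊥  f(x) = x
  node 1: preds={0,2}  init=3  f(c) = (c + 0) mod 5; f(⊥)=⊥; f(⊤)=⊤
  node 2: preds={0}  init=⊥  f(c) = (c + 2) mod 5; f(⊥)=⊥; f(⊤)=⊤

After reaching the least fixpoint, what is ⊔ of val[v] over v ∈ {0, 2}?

⊤

Worklist (8 pops):
  #1 pop 0: in=3 → 3 (was ⊥); enqueue []
  #2 pop 1: in=3 → 3 (no change)
  #3 pop 2: in=3 → 0 (was ⊥); enqueue [1]
  #4 pop 1: in=⊤ → ⊤ (was 3); enqueue [0]
  #5 pop 0: in=⊤ → ⊤ (was 3); enqueue [1,2]
  #6 pop 1: in=⊤ → ⊤ (no change)
  #7 pop 2: in=⊤ → ⊤ (was 0); enqueue [1]
  #8 pop 1: in=⊤ → ⊤ (no change)

Fixpoint:
  val[0] = ⊤
  val[1] = ⊤
  val[2] = ⊤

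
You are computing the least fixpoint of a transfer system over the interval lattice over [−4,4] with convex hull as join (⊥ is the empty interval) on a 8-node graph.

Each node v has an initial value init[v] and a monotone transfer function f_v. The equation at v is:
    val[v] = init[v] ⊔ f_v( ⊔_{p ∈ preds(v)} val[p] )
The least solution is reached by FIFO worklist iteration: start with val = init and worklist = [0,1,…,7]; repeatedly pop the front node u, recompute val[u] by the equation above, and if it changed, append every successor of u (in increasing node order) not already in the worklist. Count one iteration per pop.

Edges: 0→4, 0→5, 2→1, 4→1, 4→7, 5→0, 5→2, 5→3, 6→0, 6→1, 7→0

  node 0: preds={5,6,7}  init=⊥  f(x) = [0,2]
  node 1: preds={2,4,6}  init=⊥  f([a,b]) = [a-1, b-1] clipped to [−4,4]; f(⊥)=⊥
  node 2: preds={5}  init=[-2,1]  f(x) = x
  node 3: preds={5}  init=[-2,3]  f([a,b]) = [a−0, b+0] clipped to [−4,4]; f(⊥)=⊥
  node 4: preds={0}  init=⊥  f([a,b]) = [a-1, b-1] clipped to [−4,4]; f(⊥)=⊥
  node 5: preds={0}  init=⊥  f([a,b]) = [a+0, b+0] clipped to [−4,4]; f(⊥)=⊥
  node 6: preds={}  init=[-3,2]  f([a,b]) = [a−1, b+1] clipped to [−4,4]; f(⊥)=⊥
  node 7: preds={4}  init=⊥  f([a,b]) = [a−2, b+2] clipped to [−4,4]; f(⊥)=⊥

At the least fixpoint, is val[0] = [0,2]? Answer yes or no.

Worklist (13 pops):
  #1 pop 0: in=[-3,2] → [0,2] (was ⊥); enqueue []
  #2 pop 1: in=[-3,2] → [-4,1] (was ⊥); enqueue []
  #3 pop 2: in=⊥ → [-2,1] (no change)
  #4 pop 3: in=⊥ → [-2,3] (no change)
  #5 pop 4: in=[0,2] → [-1,1] (was ⊥); enqueue [1]
  #6 pop 5: in=[0,2] → [0,2] (was ⊥); enqueue [0,2,3]
  #7 pop 6: in=⊥ → [-3,2] (no change)
  #8 pop 7: in=[-1,1] → [-3,3] (was ⊥); enqueue []
  #9 pop 1: in=[-3,2] → [-4,1] (no change)
  #10 pop 0: in=[-3,3] → [0,2] (no change)
  #11 pop 2: in=[0,2] → [-2,2] (was [-2,1]); enqueue [1]
  #12 pop 3: in=[0,2] → [-2,3] (no change)
  #13 pop 1: in=[-3,2] → [-4,1] (no change)

Fixpoint:
  val[0] = [0,2]
  val[1] = [-4,1]
  val[2] = [-2,2]
  val[3] = [-2,3]
  val[4] = [-1,1]
  val[5] = [0,2]
  val[6] = [-3,2]
  val[7] = [-3,3]

yes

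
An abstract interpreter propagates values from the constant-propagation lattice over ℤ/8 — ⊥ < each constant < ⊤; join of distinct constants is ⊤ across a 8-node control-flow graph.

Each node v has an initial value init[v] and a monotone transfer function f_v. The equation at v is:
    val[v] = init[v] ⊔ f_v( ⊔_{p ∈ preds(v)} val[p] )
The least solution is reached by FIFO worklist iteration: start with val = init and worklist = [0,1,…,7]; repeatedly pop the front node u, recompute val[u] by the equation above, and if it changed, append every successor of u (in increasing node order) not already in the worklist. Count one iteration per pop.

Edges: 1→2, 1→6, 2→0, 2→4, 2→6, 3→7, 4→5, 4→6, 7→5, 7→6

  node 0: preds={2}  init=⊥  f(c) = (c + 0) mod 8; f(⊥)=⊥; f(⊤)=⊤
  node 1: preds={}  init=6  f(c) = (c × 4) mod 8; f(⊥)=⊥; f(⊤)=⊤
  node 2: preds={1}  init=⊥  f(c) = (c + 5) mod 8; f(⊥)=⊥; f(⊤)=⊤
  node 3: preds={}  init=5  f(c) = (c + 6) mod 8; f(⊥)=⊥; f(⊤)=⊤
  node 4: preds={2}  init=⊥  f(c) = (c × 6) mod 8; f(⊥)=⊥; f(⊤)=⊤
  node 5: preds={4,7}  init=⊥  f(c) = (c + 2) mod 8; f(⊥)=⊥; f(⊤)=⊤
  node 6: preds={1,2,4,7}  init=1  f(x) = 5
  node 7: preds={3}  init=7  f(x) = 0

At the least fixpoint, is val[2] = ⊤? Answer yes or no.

no

Iteration log — 11 steps:
  step 1. node 0  ⊔preds=⊥  new=⊥  stable
  step 2. node 1  ⊔preds=⊥  new=6  stable
  step 3. node 2  ⊔preds=6  new=3  old=⊥  +wl: 0
  step 4. node 3  ⊔preds=⊥  new=5  stable
  step 5. node 4  ⊔preds=3  new=2  old=⊥  +wl: 
  step 6. node 5  ⊔preds=⊤  new=⊤  old=⊥  +wl: 
  step 7. node 6  ⊔preds=⊤  new=⊤  old=1  +wl: 
  step 8. node 7  ⊔preds=5  new=⊤  old=7  +wl: 5,6
  step 9. node 0  ⊔preds=3  new=3  old=⊥  +wl: 
  step 10. node 5  ⊔preds=⊤  new=⊤  stable
  step 11. node 6  ⊔preds=⊤  new=⊤  stable

Least fixpoint reached:
  node 0: 3
  node 1: 6
  node 2: 3
  node 3: 5
  node 4: 2
  node 5: ⊤
  node 6: ⊤
  node 7: ⊤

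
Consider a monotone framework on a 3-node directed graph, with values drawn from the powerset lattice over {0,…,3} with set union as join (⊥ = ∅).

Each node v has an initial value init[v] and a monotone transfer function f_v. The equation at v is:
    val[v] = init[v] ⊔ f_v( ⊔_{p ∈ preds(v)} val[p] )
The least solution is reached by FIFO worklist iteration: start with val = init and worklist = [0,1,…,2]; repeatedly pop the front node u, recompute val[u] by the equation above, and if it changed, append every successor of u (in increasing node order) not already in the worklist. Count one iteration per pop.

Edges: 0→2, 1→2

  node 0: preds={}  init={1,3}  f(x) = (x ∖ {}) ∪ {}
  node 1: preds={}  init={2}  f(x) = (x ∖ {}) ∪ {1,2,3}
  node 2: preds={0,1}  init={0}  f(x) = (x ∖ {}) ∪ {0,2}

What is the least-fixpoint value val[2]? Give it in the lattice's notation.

Iteration log — 3 steps:
  step 1. node 0  ⊔preds={}  new={1,3}  stable
  step 2. node 1  ⊔preds={}  new={1,2,3}  old={2}  +wl: 
  step 3. node 2  ⊔preds={1,2,3}  new={0,1,2,3}  old={0}  +wl: 

Least fixpoint reached:
  node 0: {1,3}
  node 1: {1,2,3}
  node 2: {0,1,2,3}

{0,1,2,3}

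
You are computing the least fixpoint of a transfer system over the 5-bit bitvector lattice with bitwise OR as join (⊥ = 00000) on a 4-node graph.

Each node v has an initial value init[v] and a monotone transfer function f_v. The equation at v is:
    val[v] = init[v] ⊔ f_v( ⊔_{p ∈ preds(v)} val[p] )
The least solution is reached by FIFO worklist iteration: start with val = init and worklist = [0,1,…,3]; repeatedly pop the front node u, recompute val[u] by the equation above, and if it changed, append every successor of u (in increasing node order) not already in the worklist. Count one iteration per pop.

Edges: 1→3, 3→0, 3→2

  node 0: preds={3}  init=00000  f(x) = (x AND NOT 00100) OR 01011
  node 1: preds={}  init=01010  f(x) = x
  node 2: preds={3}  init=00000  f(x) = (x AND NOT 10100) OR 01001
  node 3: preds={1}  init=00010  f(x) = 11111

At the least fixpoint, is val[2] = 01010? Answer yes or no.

no

Iteration log — 6 steps:
  step 1. node 0  ⊔preds=00010  new=01011  old=00000  +wl: 
  step 2. node 1  ⊔preds=00000  new=01010  stable
  step 3. node 2  ⊔preds=00010  new=01011  old=00000  +wl: 
  step 4. node 3  ⊔preds=01010  new=11111  old=00010  +wl: 0,2
  step 5. node 0  ⊔preds=11111  new=11011  old=01011  +wl: 
  step 6. node 2  ⊔preds=11111  new=01011  stable

Least fixpoint reached:
  node 0: 11011
  node 1: 01010
  node 2: 01011
  node 3: 11111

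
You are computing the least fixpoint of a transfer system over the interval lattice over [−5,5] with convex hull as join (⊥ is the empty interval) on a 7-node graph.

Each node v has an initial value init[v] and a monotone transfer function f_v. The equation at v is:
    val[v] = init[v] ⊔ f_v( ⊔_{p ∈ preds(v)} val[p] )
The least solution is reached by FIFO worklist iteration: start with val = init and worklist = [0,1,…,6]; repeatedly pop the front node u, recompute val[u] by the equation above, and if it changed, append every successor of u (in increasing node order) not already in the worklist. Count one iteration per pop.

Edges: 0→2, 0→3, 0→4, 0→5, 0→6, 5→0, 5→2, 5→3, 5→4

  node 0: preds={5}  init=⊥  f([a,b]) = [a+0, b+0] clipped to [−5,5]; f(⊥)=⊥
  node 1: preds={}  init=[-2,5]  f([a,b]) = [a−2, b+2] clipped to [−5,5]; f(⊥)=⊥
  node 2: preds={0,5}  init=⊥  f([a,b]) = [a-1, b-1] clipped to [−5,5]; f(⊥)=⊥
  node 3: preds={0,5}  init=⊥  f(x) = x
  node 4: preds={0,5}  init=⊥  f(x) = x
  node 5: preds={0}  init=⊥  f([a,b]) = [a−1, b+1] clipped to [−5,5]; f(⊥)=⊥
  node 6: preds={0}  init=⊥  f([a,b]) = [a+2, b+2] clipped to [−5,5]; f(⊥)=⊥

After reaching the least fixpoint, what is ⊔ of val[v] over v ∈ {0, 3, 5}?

⊥

Iteration log — 7 steps:
  step 1. node 0  ⊔preds=⊥  new=⊥  stable
  step 2. node 1  ⊔preds=⊥  new=[-2,5]  stable
  step 3. node 2  ⊔preds=⊥  new=⊥  stable
  step 4. node 3  ⊔preds=⊥  new=⊥  stable
  step 5. node 4  ⊔preds=⊥  new=⊥  stable
  step 6. node 5  ⊔preds=⊥  new=⊥  stable
  step 7. node 6  ⊔preds=⊥  new=⊥  stable

Least fixpoint reached:
  node 0: ⊥
  node 1: [-2,5]
  node 2: ⊥
  node 3: ⊥
  node 4: ⊥
  node 5: ⊥
  node 6: ⊥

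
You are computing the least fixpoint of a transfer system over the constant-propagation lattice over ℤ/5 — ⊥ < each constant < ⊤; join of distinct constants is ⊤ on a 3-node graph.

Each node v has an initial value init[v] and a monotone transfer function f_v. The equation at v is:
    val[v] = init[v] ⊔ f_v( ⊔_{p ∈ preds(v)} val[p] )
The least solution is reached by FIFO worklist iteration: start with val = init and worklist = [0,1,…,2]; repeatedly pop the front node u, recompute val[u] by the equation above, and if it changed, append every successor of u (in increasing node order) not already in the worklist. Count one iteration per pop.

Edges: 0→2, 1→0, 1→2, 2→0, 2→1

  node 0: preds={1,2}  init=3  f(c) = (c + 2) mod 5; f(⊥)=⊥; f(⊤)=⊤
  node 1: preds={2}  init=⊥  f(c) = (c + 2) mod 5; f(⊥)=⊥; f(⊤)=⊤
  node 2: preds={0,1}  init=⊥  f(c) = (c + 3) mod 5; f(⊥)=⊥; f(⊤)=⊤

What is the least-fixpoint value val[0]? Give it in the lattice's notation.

Trace (11 dequeues):
  [1] u=0 | in ⊥ | out 3 | ==
  [2] u=1 | in ⊥ | out ⊥ | ==
  [3] u=2 | in 3 | out 1 | prev ⊥ | push {0,1}
  [4] u=0 | in 1 | out 3 | ==
  [5] u=1 | in 1 | out 3 | prev ⊥ | push {0,2}
  [6] u=0 | in ⊤ | out ⊤ | prev 3 | push {}
  [7] u=2 | in ⊤ | out ⊤ | prev 1 | push {0,1}
  [8] u=0 | in ⊤ | out ⊤ | ==
  [9] u=1 | in ⊤ | out ⊤ | prev 3 | push {0,2}
  [10] u=0 | in ⊤ | out ⊤ | ==
  [11] u=2 | in ⊤ | out ⊤ | ==

Converged values:
  [0] ⊤
  [1] ⊤
  [2] ⊤

⊤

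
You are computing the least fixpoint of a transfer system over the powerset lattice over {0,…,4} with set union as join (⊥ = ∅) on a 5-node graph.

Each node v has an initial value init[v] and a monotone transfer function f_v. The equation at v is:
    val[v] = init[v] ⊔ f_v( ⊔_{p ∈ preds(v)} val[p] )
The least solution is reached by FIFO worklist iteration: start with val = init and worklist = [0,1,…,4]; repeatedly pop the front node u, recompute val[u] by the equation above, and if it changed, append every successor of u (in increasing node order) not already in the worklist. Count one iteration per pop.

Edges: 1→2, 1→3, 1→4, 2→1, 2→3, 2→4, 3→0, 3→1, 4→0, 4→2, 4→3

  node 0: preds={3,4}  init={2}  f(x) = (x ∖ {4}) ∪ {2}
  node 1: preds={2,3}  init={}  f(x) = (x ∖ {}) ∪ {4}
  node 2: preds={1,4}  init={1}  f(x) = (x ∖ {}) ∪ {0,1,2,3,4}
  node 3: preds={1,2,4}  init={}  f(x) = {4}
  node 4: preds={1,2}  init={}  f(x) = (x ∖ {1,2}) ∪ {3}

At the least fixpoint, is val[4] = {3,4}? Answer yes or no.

Trace (10 dequeues):
  [1] u=0 | in {} | out {2} | ==
  [2] u=1 | in {1} | out {1,4} | prev {} | push {}
  [3] u=2 | in {1,4} | out {0,1,2,3,4} | prev {1} | push {1}
  [4] u=3 | in {0,1,2,3,4} | out {4} | prev {} | push {0}
  [5] u=4 | in {0,1,2,3,4} | out {0,3,4} | prev {} | push {2,3}
  [6] u=1 | in {0,1,2,3,4} | out {0,1,2,3,4} | prev {1,4} | push {4}
  [7] u=0 | in {0,3,4} | out {0,2,3} | prev {2} | push {}
  [8] u=2 | in {0,1,2,3,4} | out {0,1,2,3,4} | ==
  [9] u=3 | in {0,1,2,3,4} | out {4} | ==
  [10] u=4 | in {0,1,2,3,4} | out {0,3,4} | ==

Converged values:
  [0] {0,2,3}
  [1] {0,1,2,3,4}
  [2] {0,1,2,3,4}
  [3] {4}
  [4] {0,3,4}

no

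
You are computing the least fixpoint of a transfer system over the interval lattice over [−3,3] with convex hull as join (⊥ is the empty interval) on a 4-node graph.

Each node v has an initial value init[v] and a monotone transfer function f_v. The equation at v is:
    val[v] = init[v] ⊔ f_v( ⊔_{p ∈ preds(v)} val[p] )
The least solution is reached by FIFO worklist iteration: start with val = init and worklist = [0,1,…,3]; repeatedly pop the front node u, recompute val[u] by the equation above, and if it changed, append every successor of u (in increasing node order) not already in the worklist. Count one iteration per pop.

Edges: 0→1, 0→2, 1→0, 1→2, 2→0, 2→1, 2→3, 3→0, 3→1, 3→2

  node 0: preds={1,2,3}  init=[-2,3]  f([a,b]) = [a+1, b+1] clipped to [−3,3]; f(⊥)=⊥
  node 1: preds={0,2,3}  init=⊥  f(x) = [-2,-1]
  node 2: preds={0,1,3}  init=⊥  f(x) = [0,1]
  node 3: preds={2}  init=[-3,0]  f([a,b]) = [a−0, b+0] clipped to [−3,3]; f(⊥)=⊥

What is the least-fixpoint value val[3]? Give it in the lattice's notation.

[-3,1]

Trace (7 dequeues):
  [1] u=0 | in [-3,0] | out [-2,3] | ==
  [2] u=1 | in [-3,3] | out [-2,-1] | prev ⊥ | push {0}
  [3] u=2 | in [-3,3] | out [0,1] | prev ⊥ | push {1}
  [4] u=3 | in [0,1] | out [-3,1] | prev [-3,0] | push {2}
  [5] u=0 | in [-3,1] | out [-2,3] | ==
  [6] u=1 | in [-3,3] | out [-2,-1] | ==
  [7] u=2 | in [-3,3] | out [0,1] | ==

Converged values:
  [0] [-2,3]
  [1] [-2,-1]
  [2] [0,1]
  [3] [-3,1]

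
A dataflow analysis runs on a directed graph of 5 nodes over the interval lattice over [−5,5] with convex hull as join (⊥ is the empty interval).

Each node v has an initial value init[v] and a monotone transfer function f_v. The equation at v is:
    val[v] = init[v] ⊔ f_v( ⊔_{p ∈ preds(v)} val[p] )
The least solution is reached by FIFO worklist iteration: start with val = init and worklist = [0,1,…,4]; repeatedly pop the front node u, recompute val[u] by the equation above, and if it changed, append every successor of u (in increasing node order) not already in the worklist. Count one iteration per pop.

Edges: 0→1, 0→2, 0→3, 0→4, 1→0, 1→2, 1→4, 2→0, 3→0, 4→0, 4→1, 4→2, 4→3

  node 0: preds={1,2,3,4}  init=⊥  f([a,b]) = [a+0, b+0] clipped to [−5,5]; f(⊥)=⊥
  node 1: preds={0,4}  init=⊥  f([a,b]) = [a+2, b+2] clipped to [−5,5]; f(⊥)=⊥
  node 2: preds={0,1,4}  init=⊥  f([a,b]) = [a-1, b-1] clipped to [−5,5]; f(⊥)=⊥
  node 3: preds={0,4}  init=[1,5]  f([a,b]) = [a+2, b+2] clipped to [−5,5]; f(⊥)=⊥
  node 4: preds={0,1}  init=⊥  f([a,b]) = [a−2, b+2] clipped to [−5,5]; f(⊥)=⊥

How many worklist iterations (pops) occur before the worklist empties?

Trace (21 dequeues):
  [1] u=0 | in [1,5] | out [1,5] | prev ⊥ | push {}
  [2] u=1 | in [1,5] | out [3,5] | prev ⊥ | push {0}
  [3] u=2 | in [1,5] | out [0,4] | prev ⊥ | push {}
  [4] u=3 | in [1,5] | out [1,5] | ==
  [5] u=4 | in [1,5] | out [-1,5] | prev ⊥ | push {1,2,3}
  [6] u=0 | in [-1,5] | out [-1,5] | prev [1,5] | push {4}
  [7] u=1 | in [-1,5] | out [1,5] | prev [3,5] | push {0}
  [8] u=2 | in [-1,5] | out [-2,4] | prev [0,4] | push {}
  [9] u=3 | in [-1,5] | out [1,5] | ==
  [10] u=4 | in [-1,5] | out [-3,5] | prev [-1,5] | push {1,2,3}
  [11] u=0 | in [-3,5] | out [-3,5] | prev [-1,5] | push {4}
  [12] u=1 | in [-3,5] | out [-1,5] | prev [1,5] | push {0}
  [13] u=2 | in [-3,5] | out [-4,4] | prev [-2,4] | push {}
  [14] u=3 | in [-3,5] | out [-1,5] | prev [1,5] | push {}
  [15] u=4 | in [-3,5] | out [-5,5] | prev [-3,5] | push {1,2,3}
  [16] u=0 | in [-5,5] | out [-5,5] | prev [-3,5] | push {4}
  [17] u=1 | in [-5,5] | out [-3,5] | prev [-1,5] | push {0}
  [18] u=2 | in [-5,5] | out [-5,4] | prev [-4,4] | push {}
  [19] u=3 | in [-5,5] | out [-3,5] | prev [-1,5] | push {}
  [20] u=4 | in [-5,5] | out [-5,5] | ==
  [21] u=0 | in [-5,5] | out [-5,5] | ==

Converged values:
  [0] [-5,5]
  [1] [-3,5]
  [2] [-5,4]
  [3] [-3,5]
  [4] [-5,5]

21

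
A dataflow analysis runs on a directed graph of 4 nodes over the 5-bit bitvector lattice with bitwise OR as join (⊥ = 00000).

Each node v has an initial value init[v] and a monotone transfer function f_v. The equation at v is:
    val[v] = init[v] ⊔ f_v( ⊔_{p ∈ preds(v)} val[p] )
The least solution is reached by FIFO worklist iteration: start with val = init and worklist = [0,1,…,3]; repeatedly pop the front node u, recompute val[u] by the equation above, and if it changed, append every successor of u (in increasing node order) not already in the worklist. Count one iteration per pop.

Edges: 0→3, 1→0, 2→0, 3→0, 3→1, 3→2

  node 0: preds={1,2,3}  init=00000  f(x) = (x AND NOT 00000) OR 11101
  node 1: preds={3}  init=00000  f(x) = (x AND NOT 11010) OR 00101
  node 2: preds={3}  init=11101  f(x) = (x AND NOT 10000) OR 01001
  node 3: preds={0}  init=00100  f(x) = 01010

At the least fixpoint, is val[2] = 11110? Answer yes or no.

Iteration log — 9 steps:
  step 1. node 0  ⊔preds=11101  new=11101  old=00000  +wl: 
  step 2. node 1  ⊔preds=00100  new=00101  old=00000  +wl: 0
  step 3. node 2  ⊔preds=00100  new=11101  stable
  step 4. node 3  ⊔preds=11101  new=01110  old=00100  +wl: 1,2
  step 5. node 0  ⊔preds=11111  new=11111  old=11101  +wl: 3
  step 6. node 1  ⊔preds=01110  new=00101  stable
  step 7. node 2  ⊔preds=01110  new=11111  old=11101  +wl: 0
  step 8. node 3  ⊔preds=11111  new=01110  stable
  step 9. node 0  ⊔preds=11111  new=11111  stable

Least fixpoint reached:
  node 0: 11111
  node 1: 00101
  node 2: 11111
  node 3: 01110

no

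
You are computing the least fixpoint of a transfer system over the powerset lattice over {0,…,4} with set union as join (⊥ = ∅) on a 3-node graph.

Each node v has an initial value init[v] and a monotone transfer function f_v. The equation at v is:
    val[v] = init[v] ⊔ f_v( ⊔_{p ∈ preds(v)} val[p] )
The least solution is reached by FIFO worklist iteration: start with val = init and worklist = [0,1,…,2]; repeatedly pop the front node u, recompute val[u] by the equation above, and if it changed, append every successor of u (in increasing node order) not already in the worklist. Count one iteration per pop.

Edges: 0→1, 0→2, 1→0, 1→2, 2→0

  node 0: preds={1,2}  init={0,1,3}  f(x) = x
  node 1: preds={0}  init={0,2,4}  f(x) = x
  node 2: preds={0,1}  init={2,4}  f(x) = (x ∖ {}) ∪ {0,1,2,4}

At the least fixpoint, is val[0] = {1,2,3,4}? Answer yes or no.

no

Trace (4 dequeues):
  [1] u=0 | in {0,2,4} | out {0,1,2,3,4} | prev {0,1,3} | push {}
  [2] u=1 | in {0,1,2,3,4} | out {0,1,2,3,4} | prev {0,2,4} | push {0}
  [3] u=2 | in {0,1,2,3,4} | out {0,1,2,3,4} | prev {2,4} | push {}
  [4] u=0 | in {0,1,2,3,4} | out {0,1,2,3,4} | ==

Converged values:
  [0] {0,1,2,3,4}
  [1] {0,1,2,3,4}
  [2] {0,1,2,3,4}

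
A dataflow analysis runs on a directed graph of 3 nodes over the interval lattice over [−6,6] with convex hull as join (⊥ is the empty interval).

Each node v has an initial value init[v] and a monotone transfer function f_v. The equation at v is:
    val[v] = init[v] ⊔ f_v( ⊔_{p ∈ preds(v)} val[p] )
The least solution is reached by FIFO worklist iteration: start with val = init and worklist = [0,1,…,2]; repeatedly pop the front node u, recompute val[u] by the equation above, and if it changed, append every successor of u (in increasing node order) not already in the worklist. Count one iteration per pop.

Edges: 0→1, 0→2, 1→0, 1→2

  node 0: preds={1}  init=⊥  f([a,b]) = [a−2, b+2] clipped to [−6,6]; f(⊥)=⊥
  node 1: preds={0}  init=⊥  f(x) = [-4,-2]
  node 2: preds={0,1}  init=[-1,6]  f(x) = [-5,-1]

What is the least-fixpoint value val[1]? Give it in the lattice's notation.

[-4,-2]

Trace (6 dequeues):
  [1] u=0 | in ⊥ | out ⊥ | ==
  [2] u=1 | in ⊥ | out [-4,-2] | prev ⊥ | push {0}
  [3] u=2 | in [-4,-2] | out [-5,6] | prev [-1,6] | push {}
  [4] u=0 | in [-4,-2] | out [-6,0] | prev ⊥ | push {1,2}
  [5] u=1 | in [-6,0] | out [-4,-2] | ==
  [6] u=2 | in [-6,0] | out [-5,6] | ==

Converged values:
  [0] [-6,0]
  [1] [-4,-2]
  [2] [-5,6]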